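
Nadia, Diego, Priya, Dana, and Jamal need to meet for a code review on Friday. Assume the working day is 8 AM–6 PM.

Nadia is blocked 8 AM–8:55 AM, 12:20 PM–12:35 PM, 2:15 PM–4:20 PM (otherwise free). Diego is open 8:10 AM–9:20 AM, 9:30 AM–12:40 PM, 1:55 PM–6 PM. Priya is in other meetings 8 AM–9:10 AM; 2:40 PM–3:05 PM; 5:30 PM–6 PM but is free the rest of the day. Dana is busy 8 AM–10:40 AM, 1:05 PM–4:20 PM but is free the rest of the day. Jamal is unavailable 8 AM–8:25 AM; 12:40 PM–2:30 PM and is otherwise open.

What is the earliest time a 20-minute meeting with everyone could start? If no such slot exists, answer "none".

Nadia free: 08:55-12:20, 12:35-14:15, 16:20-18:00 (invert busy blocks within the working day).
Diego free: 08:10-09:20, 09:30-12:40, 13:55-18:00.
Priya free: 09:10-14:40, 15:05-17:30 (invert busy blocks within the working day).
Dana free: 10:40-13:05, 16:20-18:00 (invert busy blocks within the working day).
Jamal free: 08:25-12:40, 14:30-18:00 (invert busy blocks within the working day).
Nadia ∩ Diego: 08:55-09:20, 09:30-12:20, 12:35-12:40, 13:55-14:15, 16:20-18:00.
Nadia ∩ Diego ∩ Priya: 09:10-09:20, 09:30-12:20, 12:35-12:40, 13:55-14:15, 16:20-17:30.
Nadia ∩ Diego ∩ Priya ∩ Dana: 10:40-12:20, 12:35-12:40, 16:20-17:30.
Nadia ∩ Diego ∩ Priya ∩ Dana ∩ Jamal: 10:40-12:20, 12:35-12:40, 16:20-17:30.
Those are the intersection windows.
The first common window of at least 20 minutes is 10:40-12:20, so the earliest start is 10:40.

10:40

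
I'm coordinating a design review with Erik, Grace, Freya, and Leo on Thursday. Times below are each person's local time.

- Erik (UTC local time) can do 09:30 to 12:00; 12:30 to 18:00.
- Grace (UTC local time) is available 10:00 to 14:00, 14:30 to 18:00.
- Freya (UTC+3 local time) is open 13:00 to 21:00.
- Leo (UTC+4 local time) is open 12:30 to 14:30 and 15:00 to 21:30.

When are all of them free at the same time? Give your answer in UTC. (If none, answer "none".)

Erik in UTC: 09:30-12:00, 12:30-18:00.
Grace in UTC: 10:00-14:00, 14:30-18:00.
Freya in UTC: 10:00-18:00 (subtract 3h to convert from UTC+3).
Leo in UTC: 08:30-10:30, 11:00-17:30 (subtract 4h to convert from UTC+4).
Erik ∩ Grace: 10:00-12:00, 12:30-14:00, 14:30-18:00.
Erik ∩ Grace ∩ Freya: 10:00-12:00, 12:30-14:00, 14:30-18:00.
Erik ∩ Grace ∩ Freya ∩ Leo: 10:00-10:30, 11:00-12:00, 12:30-14:00, 14:30-17:30.

10:00-10:30, 11:00-12:00, 12:30-14:00, 14:30-17:30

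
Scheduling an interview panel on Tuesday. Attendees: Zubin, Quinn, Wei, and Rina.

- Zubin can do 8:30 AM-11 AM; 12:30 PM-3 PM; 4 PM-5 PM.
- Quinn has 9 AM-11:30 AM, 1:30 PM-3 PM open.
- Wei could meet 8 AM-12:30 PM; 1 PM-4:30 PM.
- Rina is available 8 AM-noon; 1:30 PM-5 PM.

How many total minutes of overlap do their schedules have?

Zubin ∩ Quinn: 09:00-11:00, 13:30-15:00.
Zubin ∩ Quinn ∩ Wei: 09:00-11:00, 13:30-15:00.
Zubin ∩ Quinn ∩ Wei ∩ Rina: 09:00-11:00, 13:30-15:00.
Summing the common windows: 120 + 90 = 210 minutes.

210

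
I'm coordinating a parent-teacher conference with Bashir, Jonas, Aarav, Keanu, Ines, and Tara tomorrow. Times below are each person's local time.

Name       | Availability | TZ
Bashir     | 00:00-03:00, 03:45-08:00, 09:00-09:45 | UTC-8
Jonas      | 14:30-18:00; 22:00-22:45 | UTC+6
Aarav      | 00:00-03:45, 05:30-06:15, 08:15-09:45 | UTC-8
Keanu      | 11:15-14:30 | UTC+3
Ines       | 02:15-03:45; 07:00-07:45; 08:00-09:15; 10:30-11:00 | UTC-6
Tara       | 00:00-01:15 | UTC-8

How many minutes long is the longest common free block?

45

Bashir in UTC: 08:00-11:00, 11:45-16:00, 17:00-17:45 (add 8h to convert from UTC-8).
Jonas in UTC: 08:30-12:00, 16:00-16:45 (subtract 6h to convert from UTC+6).
Aarav in UTC: 08:00-11:45, 13:30-14:15, 16:15-17:45 (add 8h to convert from UTC-8).
Keanu in UTC: 08:15-11:30 (subtract 3h to convert from UTC+3).
Ines in UTC: 08:15-09:45, 13:00-13:45, 14:00-15:15, 16:30-17:00 (add 6h to convert from UTC-6).
Tara in UTC: 08:00-09:15 (add 8h to convert from UTC-8).
Bashir ∩ Jonas: 08:30-11:00, 11:45-12:00.
Bashir ∩ Jonas ∩ Aarav: 08:30-11:00.
Bashir ∩ Jonas ∩ Aarav ∩ Keanu: 08:30-11:00.
Bashir ∩ Jonas ∩ Aarav ∩ Keanu ∩ Ines: 08:30-09:45.
Bashir ∩ Jonas ∩ Aarav ∩ Keanu ∩ Ines ∩ Tara: 08:30-09:15.
The longest is 08:30-09:15 at 45 minutes.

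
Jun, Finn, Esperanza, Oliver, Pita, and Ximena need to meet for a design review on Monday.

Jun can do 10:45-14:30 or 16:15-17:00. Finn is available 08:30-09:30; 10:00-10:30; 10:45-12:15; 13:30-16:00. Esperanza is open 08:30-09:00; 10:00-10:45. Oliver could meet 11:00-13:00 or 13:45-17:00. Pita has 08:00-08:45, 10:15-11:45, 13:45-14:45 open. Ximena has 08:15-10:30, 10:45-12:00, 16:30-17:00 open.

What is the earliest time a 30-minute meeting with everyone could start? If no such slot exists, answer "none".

Jun ∩ Finn: 10:45-12:15, 13:30-14:30.
Jun ∩ Finn ∩ Esperanza: ∅.
Jun ∩ Finn ∩ Esperanza ∩ Oliver: ∅.
Jun ∩ Finn ∩ Esperanza ∩ Oliver ∩ Pita: ∅.
Jun ∩ Finn ∩ Esperanza ∩ Oliver ∩ Pita ∩ Ximena: ∅.
There is no time when everyone is free.
No common window is at least 30 minutes long.

none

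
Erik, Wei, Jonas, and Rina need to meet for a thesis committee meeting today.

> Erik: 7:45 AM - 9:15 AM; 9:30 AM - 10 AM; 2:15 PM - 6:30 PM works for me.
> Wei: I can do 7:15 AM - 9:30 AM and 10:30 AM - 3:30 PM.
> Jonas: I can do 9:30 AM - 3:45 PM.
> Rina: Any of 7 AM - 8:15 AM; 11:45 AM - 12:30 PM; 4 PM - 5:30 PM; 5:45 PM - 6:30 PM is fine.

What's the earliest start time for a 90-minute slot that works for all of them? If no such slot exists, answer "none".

none

Erik ∩ Wei: 07:45-09:15, 14:15-15:30.
Erik ∩ Wei ∩ Jonas: 14:15-15:30.
Erik ∩ Wei ∩ Jonas ∩ Rina: ∅.
There is no time when everyone is free.
No common window is at least 90 minutes long.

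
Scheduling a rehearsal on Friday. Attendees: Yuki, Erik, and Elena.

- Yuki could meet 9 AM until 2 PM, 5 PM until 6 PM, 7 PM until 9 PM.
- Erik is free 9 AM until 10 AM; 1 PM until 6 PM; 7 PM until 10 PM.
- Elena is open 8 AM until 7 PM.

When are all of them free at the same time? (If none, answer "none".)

Yuki ∩ Erik: 09:00-10:00, 13:00-14:00, 17:00-18:00, 19:00-21:00.
Yuki ∩ Erik ∩ Elena: 09:00-10:00, 13:00-14:00, 17:00-18:00.

09:00-10:00, 13:00-14:00, 17:00-18:00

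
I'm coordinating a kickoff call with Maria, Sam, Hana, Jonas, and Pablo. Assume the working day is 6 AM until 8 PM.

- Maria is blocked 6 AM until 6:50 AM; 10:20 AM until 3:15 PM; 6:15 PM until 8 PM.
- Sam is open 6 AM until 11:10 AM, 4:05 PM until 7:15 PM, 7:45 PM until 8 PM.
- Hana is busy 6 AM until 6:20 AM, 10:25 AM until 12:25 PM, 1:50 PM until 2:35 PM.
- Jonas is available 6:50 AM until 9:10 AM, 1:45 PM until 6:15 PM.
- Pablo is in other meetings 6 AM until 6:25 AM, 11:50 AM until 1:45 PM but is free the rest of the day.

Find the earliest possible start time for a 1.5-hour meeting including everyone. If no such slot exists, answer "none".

Maria free: 06:50-10:20, 15:15-18:15 (invert busy blocks within the working day).
Sam free: 06:00-11:10, 16:05-19:15, 19:45-20:00.
Hana free: 06:20-10:25, 12:25-13:50, 14:35-20:00 (invert busy blocks within the working day).
Jonas free: 06:50-09:10, 13:45-18:15.
Pablo free: 06:25-11:50, 13:45-20:00 (invert busy blocks within the working day).
Maria ∩ Sam: 06:50-10:20, 16:05-18:15.
Maria ∩ Sam ∩ Hana: 06:50-10:20, 16:05-18:15.
Maria ∩ Sam ∩ Hana ∩ Jonas: 06:50-09:10, 16:05-18:15.
Maria ∩ Sam ∩ Hana ∩ Jonas ∩ Pablo: 06:50-09:10, 16:05-18:15.
So the common availability across everyone is 06:50-09:10, 16:05-18:15.
The first common window of at least 90 minutes is 06:50-09:10, so the earliest start is 06:50.

06:50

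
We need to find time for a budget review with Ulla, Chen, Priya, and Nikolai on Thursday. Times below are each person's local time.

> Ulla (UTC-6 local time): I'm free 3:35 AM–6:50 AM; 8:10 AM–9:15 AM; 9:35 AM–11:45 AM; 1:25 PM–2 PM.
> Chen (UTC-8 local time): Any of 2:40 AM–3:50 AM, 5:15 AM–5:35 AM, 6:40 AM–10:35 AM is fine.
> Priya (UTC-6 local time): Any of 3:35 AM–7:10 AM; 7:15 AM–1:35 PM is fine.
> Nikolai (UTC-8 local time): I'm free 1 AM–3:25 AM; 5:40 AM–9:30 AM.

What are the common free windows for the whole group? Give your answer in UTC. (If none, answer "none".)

10:40-11:25, 14:40-15:15, 15:35-17:30

Ulla in UTC: 09:35-12:50, 14:10-15:15, 15:35-17:45, 19:25-20:00 (add 6h to convert from UTC-6).
Chen in UTC: 10:40-11:50, 13:15-13:35, 14:40-18:35 (add 8h to convert from UTC-8).
Priya in UTC: 09:35-13:10, 13:15-19:35 (add 6h to convert from UTC-6).
Nikolai in UTC: 09:00-11:25, 13:40-17:30 (add 8h to convert from UTC-8).
Ulla ∩ Chen: 10:40-11:50, 14:40-15:15, 15:35-17:45.
Ulla ∩ Chen ∩ Priya: 10:40-11:50, 14:40-15:15, 15:35-17:45.
Ulla ∩ Chen ∩ Priya ∩ Nikolai: 10:40-11:25, 14:40-15:15, 15:35-17:30.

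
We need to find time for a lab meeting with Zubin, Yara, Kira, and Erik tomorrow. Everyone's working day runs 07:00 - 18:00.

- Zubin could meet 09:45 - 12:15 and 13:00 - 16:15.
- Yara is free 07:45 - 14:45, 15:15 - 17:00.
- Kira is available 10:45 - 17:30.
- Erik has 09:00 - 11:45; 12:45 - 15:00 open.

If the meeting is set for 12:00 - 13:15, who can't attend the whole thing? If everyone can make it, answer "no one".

Zubin: not fully free for 12:00-13:15. Yara: free for 12:00-13:15. Kira: free for 12:00-13:15. Erik: not fully free for 12:00-13:15.

Erik, Zubin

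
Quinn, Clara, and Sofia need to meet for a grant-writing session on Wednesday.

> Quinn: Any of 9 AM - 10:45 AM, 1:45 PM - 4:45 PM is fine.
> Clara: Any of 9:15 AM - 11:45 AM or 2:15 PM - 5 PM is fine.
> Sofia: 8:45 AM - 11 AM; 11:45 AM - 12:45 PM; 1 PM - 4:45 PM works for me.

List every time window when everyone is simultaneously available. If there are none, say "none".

Quinn ∩ Clara: 09:15-10:45, 14:15-16:45.
Quinn ∩ Clara ∩ Sofia: 09:15-10:45, 14:15-16:45.
So the common availability across everyone is 09:15-10:45, 14:15-16:45.

09:15-10:45, 14:15-16:45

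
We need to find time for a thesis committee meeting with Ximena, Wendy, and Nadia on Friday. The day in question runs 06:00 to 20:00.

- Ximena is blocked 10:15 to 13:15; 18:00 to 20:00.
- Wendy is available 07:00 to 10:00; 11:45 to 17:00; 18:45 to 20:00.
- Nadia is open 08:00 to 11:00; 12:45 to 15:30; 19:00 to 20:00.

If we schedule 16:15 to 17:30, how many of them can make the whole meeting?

Ximena free: 06:00-10:15, 13:15-18:00 (invert busy blocks within the working day).
Wendy free: 07:00-10:00, 11:45-17:00, 18:45-20:00.
Nadia free: 08:00-11:00, 12:45-15:30, 19:00-20:00.
Ximena can make the full 16:15-17:30 slot — that's 1.

1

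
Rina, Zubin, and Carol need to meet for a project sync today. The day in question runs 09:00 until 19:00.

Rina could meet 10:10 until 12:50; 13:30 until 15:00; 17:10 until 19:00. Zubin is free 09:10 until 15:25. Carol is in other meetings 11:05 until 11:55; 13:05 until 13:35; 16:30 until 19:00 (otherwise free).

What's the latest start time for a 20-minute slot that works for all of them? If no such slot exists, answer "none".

Rina free: 10:10-12:50, 13:30-15:00, 17:10-19:00.
Zubin free: 09:10-15:25.
Carol free: 09:00-11:05, 11:55-13:05, 13:35-16:30 (invert busy blocks within the working day).
Rina ∩ Zubin: 10:10-12:50, 13:30-15:00.
Rina ∩ Zubin ∩ Carol: 10:10-11:05, 11:55-12:50, 13:35-15:00.
The last common window of at least 20 minutes is 13:35-15:00; a 20-minute meeting can start as late as 14:40 and still end by 15:00.

14:40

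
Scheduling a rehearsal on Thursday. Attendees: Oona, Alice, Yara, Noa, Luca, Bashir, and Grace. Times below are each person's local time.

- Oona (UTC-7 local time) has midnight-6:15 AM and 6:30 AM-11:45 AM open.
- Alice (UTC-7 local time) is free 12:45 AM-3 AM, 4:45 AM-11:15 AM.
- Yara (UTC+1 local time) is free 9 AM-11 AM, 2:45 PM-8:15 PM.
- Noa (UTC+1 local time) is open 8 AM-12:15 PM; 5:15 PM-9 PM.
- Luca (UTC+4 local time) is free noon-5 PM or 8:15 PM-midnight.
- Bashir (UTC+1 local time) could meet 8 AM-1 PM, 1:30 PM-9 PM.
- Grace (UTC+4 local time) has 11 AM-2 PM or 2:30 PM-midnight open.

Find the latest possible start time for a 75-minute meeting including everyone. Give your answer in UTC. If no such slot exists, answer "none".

Oona in UTC: 07:00-13:15, 13:30-18:45 (add 7h to convert from UTC-7).
Alice in UTC: 07:45-10:00, 11:45-18:15 (add 7h to convert from UTC-7).
Yara in UTC: 08:00-10:00, 13:45-19:15 (subtract 1h to convert from UTC+1).
Noa in UTC: 07:00-11:15, 16:15-20:00 (subtract 1h to convert from UTC+1).
Luca in UTC: 08:00-13:00, 16:15-20:00 (subtract 4h to convert from UTC+4).
Bashir in UTC: 07:00-12:00, 12:30-20:00 (subtract 1h to convert from UTC+1).
Grace in UTC: 07:00-10:00, 10:30-20:00 (subtract 4h to convert from UTC+4).
Oona ∩ Alice: 07:45-10:00, 11:45-13:15, 13:30-18:15.
Oona ∩ Alice ∩ Yara: 08:00-10:00, 13:45-18:15.
Oona ∩ Alice ∩ Yara ∩ Noa: 08:00-10:00, 16:15-18:15.
Oona ∩ Alice ∩ Yara ∩ Noa ∩ Luca: 08:00-10:00, 16:15-18:15.
Oona ∩ Alice ∩ Yara ∩ Noa ∩ Luca ∩ Bashir: 08:00-10:00, 16:15-18:15.
Oona ∩ Alice ∩ Yara ∩ Noa ∩ Luca ∩ Bashir ∩ Grace: 08:00-10:00, 16:15-18:15.
The last common window of at least 75 minutes is 16:15-18:15; a 75-minute meeting can start as late as 17:00 and still end by 18:15.

17:00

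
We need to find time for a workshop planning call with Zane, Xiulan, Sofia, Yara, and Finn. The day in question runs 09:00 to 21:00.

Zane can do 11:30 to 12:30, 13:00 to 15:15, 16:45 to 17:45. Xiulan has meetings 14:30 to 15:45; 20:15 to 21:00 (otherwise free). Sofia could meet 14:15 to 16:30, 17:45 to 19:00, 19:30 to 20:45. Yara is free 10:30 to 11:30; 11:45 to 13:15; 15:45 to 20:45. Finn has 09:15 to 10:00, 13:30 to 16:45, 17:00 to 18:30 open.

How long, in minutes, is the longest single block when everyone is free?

0

Zane free: 11:30-12:30, 13:00-15:15, 16:45-17:45.
Xiulan free: 09:00-14:30, 15:45-20:15 (invert busy blocks within the working day).
Sofia free: 14:15-16:30, 17:45-19:00, 19:30-20:45.
Yara free: 10:30-11:30, 11:45-13:15, 15:45-20:45.
Finn free: 09:15-10:00, 13:30-16:45, 17:00-18:30.
Zane ∩ Xiulan: 11:30-12:30, 13:00-14:30, 16:45-17:45.
Zane ∩ Xiulan ∩ Sofia: 14:15-14:30.
Zane ∩ Xiulan ∩ Sofia ∩ Yara: ∅.
Zane ∩ Xiulan ∩ Sofia ∩ Yara ∩ Finn: ∅.
There is no time when everyone is free.
No common window exists, so the longest block is 0 minutes.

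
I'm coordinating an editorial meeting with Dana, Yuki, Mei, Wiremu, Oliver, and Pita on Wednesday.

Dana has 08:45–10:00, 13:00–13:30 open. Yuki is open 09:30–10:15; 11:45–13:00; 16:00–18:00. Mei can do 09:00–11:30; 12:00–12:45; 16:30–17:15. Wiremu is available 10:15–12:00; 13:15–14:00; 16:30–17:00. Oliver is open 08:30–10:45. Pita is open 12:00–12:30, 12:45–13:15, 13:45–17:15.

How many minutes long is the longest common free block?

0

Dana ∩ Yuki: 09:30-10:00.
Dana ∩ Yuki ∩ Mei: 09:30-10:00.
Dana ∩ Yuki ∩ Mei ∩ Wiremu: ∅.
Dana ∩ Yuki ∩ Mei ∩ Wiremu ∩ Oliver: ∅.
Dana ∩ Yuki ∩ Mei ∩ Wiremu ∩ Oliver ∩ Pita: ∅.
There is no time when everyone is free.
No common window exists, so the longest block is 0 minutes.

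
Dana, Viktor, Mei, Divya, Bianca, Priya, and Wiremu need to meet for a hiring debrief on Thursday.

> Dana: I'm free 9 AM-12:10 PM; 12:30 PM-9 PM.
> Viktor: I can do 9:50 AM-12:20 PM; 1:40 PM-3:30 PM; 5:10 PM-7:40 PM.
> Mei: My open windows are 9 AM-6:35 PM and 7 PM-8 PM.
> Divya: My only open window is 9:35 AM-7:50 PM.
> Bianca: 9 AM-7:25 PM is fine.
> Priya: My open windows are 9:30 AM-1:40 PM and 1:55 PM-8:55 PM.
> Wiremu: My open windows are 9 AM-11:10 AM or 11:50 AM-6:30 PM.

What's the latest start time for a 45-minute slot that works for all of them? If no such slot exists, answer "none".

17:45

Dana ∩ Viktor: 09:50-12:10, 13:40-15:30, 17:10-19:40.
Dana ∩ Viktor ∩ Mei: 09:50-12:10, 13:40-15:30, 17:10-18:35, 19:00-19:40.
Dana ∩ Viktor ∩ Mei ∩ Divya: 09:50-12:10, 13:40-15:30, 17:10-18:35, 19:00-19:40.
Dana ∩ Viktor ∩ Mei ∩ Divya ∩ Bianca: 09:50-12:10, 13:40-15:30, 17:10-18:35, 19:00-19:25.
Dana ∩ Viktor ∩ Mei ∩ Divya ∩ Bianca ∩ Priya: 09:50-12:10, 13:55-15:30, 17:10-18:35, 19:00-19:25.
Dana ∩ Viktor ∩ Mei ∩ Divya ∩ Bianca ∩ Priya ∩ Wiremu: 09:50-11:10, 11:50-12:10, 13:55-15:30, 17:10-18:30.
The last common window of at least 45 minutes is 17:10-18:30; a 45-minute meeting can start as late as 17:45 and still end by 18:30.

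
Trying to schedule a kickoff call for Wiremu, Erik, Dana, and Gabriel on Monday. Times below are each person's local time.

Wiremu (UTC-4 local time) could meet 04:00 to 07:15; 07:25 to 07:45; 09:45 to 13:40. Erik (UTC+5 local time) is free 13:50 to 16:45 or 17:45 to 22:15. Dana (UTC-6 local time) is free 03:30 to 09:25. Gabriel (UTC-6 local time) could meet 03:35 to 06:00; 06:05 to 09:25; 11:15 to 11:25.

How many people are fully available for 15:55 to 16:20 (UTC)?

Wiremu in UTC: 08:00-11:15, 11:25-11:45, 13:45-17:40 (add 4h to convert from UTC-4).
Erik in UTC: 08:50-11:45, 12:45-17:15 (subtract 5h to convert from UTC+5).
Dana in UTC: 09:30-15:25 (add 6h to convert from UTC-6).
Gabriel in UTC: 09:35-12:00, 12:05-15:25, 17:15-17:25 (add 6h to convert from UTC-6).
Wiremu and Erik can make the full 15:55-16:20 slot — that's 2.

2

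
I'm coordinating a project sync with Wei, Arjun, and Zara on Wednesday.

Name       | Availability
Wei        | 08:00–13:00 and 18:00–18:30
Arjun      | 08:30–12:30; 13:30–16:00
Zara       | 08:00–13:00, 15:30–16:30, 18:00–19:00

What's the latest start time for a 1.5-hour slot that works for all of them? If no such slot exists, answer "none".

11:00

Wei ∩ Arjun: 08:30-12:30.
Wei ∩ Arjun ∩ Zara: 08:30-12:30.
The last common window of at least 90 minutes is 08:30-12:30; a 90-minute meeting can start as late as 11:00 and still end by 12:30.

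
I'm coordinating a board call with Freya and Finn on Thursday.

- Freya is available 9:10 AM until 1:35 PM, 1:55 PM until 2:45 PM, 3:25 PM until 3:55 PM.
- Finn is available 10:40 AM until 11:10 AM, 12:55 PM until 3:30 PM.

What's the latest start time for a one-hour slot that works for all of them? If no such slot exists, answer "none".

none

Freya ∩ Finn: 10:40-11:10, 12:55-13:35, 13:55-14:45, 15:25-15:30.
So the common availability across everyone is 10:40-11:10, 12:55-13:35, 13:55-14:45, 15:25-15:30.
No common window is at least 60 minutes long.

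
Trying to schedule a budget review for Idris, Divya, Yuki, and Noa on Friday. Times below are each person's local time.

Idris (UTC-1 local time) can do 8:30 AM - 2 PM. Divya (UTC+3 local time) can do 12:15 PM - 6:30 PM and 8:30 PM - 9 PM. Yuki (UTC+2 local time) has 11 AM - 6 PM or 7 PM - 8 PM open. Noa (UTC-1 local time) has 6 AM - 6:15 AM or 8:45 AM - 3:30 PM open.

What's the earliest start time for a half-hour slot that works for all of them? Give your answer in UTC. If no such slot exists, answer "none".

Idris in UTC: 09:30-15:00 (add 1h to convert from UTC-1).
Divya in UTC: 09:15-15:30, 17:30-18:00 (subtract 3h to convert from UTC+3).
Yuki in UTC: 09:00-16:00, 17:00-18:00 (subtract 2h to convert from UTC+2).
Noa in UTC: 07:00-07:15, 09:45-16:30 (add 1h to convert from UTC-1).
Idris ∩ Divya: 09:30-15:00.
Idris ∩ Divya ∩ Yuki: 09:30-15:00.
Idris ∩ Divya ∩ Yuki ∩ Noa: 09:45-15:00.
The first common window of at least 30 minutes is 09:45-15:00, so the earliest start is 09:45.

09:45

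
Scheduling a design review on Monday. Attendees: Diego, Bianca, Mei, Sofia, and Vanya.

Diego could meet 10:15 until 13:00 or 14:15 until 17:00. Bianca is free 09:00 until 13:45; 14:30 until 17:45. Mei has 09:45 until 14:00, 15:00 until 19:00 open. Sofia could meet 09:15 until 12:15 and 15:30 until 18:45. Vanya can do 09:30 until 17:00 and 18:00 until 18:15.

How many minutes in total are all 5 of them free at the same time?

Diego ∩ Bianca: 10:15-13:00, 14:30-17:00.
Diego ∩ Bianca ∩ Mei: 10:15-13:00, 15:00-17:00.
Diego ∩ Bianca ∩ Mei ∩ Sofia: 10:15-12:15, 15:30-17:00.
Diego ∩ Bianca ∩ Mei ∩ Sofia ∩ Vanya: 10:15-12:15, 15:30-17:00.
Those are the intersection windows.
Summing the common windows: 120 + 90 = 210 minutes.

210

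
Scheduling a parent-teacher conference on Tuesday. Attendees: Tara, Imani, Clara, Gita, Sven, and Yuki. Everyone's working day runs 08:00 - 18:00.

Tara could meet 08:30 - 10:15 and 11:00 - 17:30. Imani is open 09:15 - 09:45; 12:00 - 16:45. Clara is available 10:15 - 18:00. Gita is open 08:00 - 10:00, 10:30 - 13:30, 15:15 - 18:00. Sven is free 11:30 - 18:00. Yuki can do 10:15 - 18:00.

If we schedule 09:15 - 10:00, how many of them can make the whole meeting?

Tara and Gita can make the full 09:15-10:00 slot — that's 2.

2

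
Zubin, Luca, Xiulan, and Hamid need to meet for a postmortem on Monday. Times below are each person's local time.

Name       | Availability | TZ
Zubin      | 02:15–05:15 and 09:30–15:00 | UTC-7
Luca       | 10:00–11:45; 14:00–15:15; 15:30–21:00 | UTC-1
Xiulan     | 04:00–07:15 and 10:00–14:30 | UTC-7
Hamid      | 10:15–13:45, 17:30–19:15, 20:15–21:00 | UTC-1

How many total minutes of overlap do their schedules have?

Zubin in UTC: 09:15-12:15, 16:30-22:00 (add 7h to convert from UTC-7).
Luca in UTC: 11:00-12:45, 15:00-16:15, 16:30-22:00 (add 1h to convert from UTC-1).
Xiulan in UTC: 11:00-14:15, 17:00-21:30 (add 7h to convert from UTC-7).
Hamid in UTC: 11:15-14:45, 18:30-20:15, 21:15-22:00 (add 1h to convert from UTC-1).
Zubin ∩ Luca: 11:00-12:15, 16:30-22:00.
Zubin ∩ Luca ∩ Xiulan: 11:00-12:15, 17:00-21:30.
Zubin ∩ Luca ∩ Xiulan ∩ Hamid: 11:15-12:15, 18:30-20:15, 21:15-21:30.
So the common availability across everyone is 11:15-12:15, 18:30-20:15, 21:15-21:30.
Summing the common windows: 60 + 105 + 15 = 180 minutes.

180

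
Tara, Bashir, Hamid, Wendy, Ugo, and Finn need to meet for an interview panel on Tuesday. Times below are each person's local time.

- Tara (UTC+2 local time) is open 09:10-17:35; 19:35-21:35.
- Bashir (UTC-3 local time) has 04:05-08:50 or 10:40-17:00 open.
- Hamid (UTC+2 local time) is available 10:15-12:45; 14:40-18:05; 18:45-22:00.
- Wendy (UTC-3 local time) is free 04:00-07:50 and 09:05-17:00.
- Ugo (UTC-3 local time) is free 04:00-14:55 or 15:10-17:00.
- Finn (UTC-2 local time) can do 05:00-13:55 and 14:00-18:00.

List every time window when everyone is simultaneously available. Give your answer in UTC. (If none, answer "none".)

08:15-10:45, 13:40-15:35, 17:35-17:55, 18:10-19:35

Tara in UTC: 07:10-15:35, 17:35-19:35 (subtract 2h to convert from UTC+2).
Bashir in UTC: 07:05-11:50, 13:40-20:00 (add 3h to convert from UTC-3).
Hamid in UTC: 08:15-10:45, 12:40-16:05, 16:45-20:00 (subtract 2h to convert from UTC+2).
Wendy in UTC: 07:00-10:50, 12:05-20:00 (add 3h to convert from UTC-3).
Ugo in UTC: 07:00-17:55, 18:10-20:00 (add 3h to convert from UTC-3).
Finn in UTC: 07:00-15:55, 16:00-20:00 (add 2h to convert from UTC-2).
Tara ∩ Bashir: 07:10-11:50, 13:40-15:35, 17:35-19:35.
Tara ∩ Bashir ∩ Hamid: 08:15-10:45, 13:40-15:35, 17:35-19:35.
Tara ∩ Bashir ∩ Hamid ∩ Wendy: 08:15-10:45, 13:40-15:35, 17:35-19:35.
Tara ∩ Bashir ∩ Hamid ∩ Wendy ∩ Ugo: 08:15-10:45, 13:40-15:35, 17:35-17:55, 18:10-19:35.
Tara ∩ Bashir ∩ Hamid ∩ Wendy ∩ Ugo ∩ Finn: 08:15-10:45, 13:40-15:35, 17:35-17:55, 18:10-19:35.
Those are the intersection windows.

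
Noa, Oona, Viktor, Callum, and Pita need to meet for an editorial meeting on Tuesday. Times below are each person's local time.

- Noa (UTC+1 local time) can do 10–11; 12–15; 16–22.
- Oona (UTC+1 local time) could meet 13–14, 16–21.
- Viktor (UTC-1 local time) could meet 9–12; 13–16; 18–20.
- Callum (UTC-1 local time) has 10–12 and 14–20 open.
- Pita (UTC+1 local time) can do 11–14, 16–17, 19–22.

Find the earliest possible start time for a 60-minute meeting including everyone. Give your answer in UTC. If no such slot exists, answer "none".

Noa in UTC: 09:00-10:00, 11:00-14:00, 15:00-21:00 (subtract 1h to convert from UTC+1).
Oona in UTC: 12:00-13:00, 15:00-20:00 (subtract 1h to convert from UTC+1).
Viktor in UTC: 10:00-13:00, 14:00-17:00, 19:00-21:00 (add 1h to convert from UTC-1).
Callum in UTC: 11:00-13:00, 15:00-21:00 (add 1h to convert from UTC-1).
Pita in UTC: 10:00-13:00, 15:00-16:00, 18:00-21:00 (subtract 1h to convert from UTC+1).
Noa ∩ Oona: 12:00-13:00, 15:00-20:00.
Noa ∩ Oona ∩ Viktor: 12:00-13:00, 15:00-17:00, 19:00-20:00.
Noa ∩ Oona ∩ Viktor ∩ Callum: 12:00-13:00, 15:00-17:00, 19:00-20:00.
Noa ∩ Oona ∩ Viktor ∩ Callum ∩ Pita: 12:00-13:00, 15:00-16:00, 19:00-20:00.
Those are the intersection windows.
The first common window of at least 60 minutes is 12:00-13:00, so the earliest start is 12:00.

12:00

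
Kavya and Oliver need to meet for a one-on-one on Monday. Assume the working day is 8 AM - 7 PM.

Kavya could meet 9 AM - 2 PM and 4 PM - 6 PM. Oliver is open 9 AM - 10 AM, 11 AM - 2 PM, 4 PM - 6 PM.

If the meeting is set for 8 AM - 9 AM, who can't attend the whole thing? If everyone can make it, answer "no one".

Kavya: not fully free for 08:00-09:00. Oliver: not fully free for 08:00-09:00.

Kavya, Oliver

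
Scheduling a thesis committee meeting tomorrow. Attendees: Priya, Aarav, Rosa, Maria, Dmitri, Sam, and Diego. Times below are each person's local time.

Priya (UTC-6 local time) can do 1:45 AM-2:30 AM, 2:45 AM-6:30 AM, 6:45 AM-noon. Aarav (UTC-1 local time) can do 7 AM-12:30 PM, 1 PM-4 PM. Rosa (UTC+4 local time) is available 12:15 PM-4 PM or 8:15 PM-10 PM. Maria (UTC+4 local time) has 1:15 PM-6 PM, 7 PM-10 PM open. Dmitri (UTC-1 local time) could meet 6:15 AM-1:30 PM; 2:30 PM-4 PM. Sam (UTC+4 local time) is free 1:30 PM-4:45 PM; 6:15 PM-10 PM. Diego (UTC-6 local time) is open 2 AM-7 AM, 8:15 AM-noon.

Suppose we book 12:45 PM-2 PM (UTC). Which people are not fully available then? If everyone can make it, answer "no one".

Aarav, Diego, Rosa, Sam

Priya in UTC: 07:45-08:30, 08:45-12:30, 12:45-18:00 (add 6h to convert from UTC-6).
Aarav in UTC: 08:00-13:30, 14:00-17:00 (add 1h to convert from UTC-1).
Rosa in UTC: 08:15-12:00, 16:15-18:00 (subtract 4h to convert from UTC+4).
Maria in UTC: 09:15-14:00, 15:00-18:00 (subtract 4h to convert from UTC+4).
Dmitri in UTC: 07:15-14:30, 15:30-17:00 (add 1h to convert from UTC-1).
Sam in UTC: 09:30-12:45, 14:15-18:00 (subtract 4h to convert from UTC+4).
Diego in UTC: 08:00-13:00, 14:15-18:00 (add 6h to convert from UTC-6).
Priya: free for 12:45-14:00. Aarav: not fully free for 12:45-14:00. Rosa: not fully free for 12:45-14:00. Maria: free for 12:45-14:00. Dmitri: free for 12:45-14:00. Sam: not fully free for 12:45-14:00. Diego: not fully free for 12:45-14:00.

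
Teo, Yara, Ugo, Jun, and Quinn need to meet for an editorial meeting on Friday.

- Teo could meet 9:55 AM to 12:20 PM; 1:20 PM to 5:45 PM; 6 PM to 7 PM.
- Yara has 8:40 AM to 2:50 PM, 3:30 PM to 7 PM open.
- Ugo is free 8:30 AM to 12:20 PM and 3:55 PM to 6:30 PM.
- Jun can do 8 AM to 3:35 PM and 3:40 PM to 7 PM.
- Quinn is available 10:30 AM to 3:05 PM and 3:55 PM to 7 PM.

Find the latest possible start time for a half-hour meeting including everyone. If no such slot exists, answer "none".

Teo ∩ Yara: 09:55-12:20, 13:20-14:50, 15:30-17:45, 18:00-19:00.
Teo ∩ Yara ∩ Ugo: 09:55-12:20, 15:55-17:45, 18:00-18:30.
Teo ∩ Yara ∩ Ugo ∩ Jun: 09:55-12:20, 15:55-17:45, 18:00-18:30.
Teo ∩ Yara ∩ Ugo ∩ Jun ∩ Quinn: 10:30-12:20, 15:55-17:45, 18:00-18:30.
Those are the intersection windows.
The last common window of at least 30 minutes is 18:00-18:30; a 30-minute meeting can start as late as 18:00 and still end by 18:30.

18:00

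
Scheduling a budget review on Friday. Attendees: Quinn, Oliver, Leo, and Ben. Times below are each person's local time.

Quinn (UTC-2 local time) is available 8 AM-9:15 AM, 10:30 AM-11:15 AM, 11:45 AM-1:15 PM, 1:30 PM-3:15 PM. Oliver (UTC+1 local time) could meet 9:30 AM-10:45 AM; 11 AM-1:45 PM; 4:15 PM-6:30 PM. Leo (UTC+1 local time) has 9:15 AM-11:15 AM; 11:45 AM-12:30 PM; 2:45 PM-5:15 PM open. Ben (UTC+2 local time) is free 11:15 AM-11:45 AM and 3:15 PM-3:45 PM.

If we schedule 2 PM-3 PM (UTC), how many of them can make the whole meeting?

Quinn in UTC: 10:00-11:15, 12:30-13:15, 13:45-15:15, 15:30-17:15 (add 2h to convert from UTC-2).
Oliver in UTC: 08:30-09:45, 10:00-12:45, 15:15-17:30 (subtract 1h to convert from UTC+1).
Leo in UTC: 08:15-10:15, 10:45-11:30, 13:45-16:15 (subtract 1h to convert from UTC+1).
Ben in UTC: 09:15-09:45, 13:15-13:45 (subtract 2h to convert from UTC+2).
Quinn and Leo can make the full 14:00-15:00 slot — that's 2.

2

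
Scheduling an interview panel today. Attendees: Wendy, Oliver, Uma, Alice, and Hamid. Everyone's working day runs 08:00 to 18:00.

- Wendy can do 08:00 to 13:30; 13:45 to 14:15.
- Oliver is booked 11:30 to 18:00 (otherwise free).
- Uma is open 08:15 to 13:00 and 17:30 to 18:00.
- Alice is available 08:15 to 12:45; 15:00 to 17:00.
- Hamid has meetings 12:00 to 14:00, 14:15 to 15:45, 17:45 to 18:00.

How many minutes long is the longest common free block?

195

Wendy free: 08:00-13:30, 13:45-14:15.
Oliver free: 08:00-11:30 (invert busy blocks within the working day).
Uma free: 08:15-13:00, 17:30-18:00.
Alice free: 08:15-12:45, 15:00-17:00.
Hamid free: 08:00-12:00, 14:00-14:15, 15:45-17:45 (invert busy blocks within the working day).
Wendy ∩ Oliver: 08:00-11:30.
Wendy ∩ Oliver ∩ Uma: 08:15-11:30.
Wendy ∩ Oliver ∩ Uma ∩ Alice: 08:15-11:30.
Wendy ∩ Oliver ∩ Uma ∩ Alice ∩ Hamid: 08:15-11:30.
The longest is 08:15-11:30 at 195 minutes.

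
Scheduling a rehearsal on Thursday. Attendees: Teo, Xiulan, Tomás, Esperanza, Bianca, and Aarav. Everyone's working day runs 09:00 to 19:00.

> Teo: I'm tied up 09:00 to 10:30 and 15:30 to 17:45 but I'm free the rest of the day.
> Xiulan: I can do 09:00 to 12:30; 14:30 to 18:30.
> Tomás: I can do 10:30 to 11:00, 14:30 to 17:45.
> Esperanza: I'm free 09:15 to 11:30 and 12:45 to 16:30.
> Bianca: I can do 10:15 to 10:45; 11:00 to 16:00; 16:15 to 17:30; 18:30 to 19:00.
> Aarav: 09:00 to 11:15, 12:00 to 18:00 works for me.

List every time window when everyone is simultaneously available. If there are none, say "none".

10:30-10:45, 14:30-15:30

Teo free: 10:30-15:30, 17:45-19:00 (invert busy blocks within the working day).
Xiulan free: 09:00-12:30, 14:30-18:30.
Tomás free: 10:30-11:00, 14:30-17:45.
Esperanza free: 09:15-11:30, 12:45-16:30.
Bianca free: 10:15-10:45, 11:00-16:00, 16:15-17:30, 18:30-19:00.
Aarav free: 09:00-11:15, 12:00-18:00.
Teo ∩ Xiulan: 10:30-12:30, 14:30-15:30, 17:45-18:30.
Teo ∩ Xiulan ∩ Tomás: 10:30-11:00, 14:30-15:30.
Teo ∩ Xiulan ∩ Tomás ∩ Esperanza: 10:30-11:00, 14:30-15:30.
Teo ∩ Xiulan ∩ Tomás ∩ Esperanza ∩ Bianca: 10:30-10:45, 14:30-15:30.
Teo ∩ Xiulan ∩ Tomás ∩ Esperanza ∩ Bianca ∩ Aarav: 10:30-10:45, 14:30-15:30.
So the common availability across everyone is 10:30-10:45, 14:30-15:30.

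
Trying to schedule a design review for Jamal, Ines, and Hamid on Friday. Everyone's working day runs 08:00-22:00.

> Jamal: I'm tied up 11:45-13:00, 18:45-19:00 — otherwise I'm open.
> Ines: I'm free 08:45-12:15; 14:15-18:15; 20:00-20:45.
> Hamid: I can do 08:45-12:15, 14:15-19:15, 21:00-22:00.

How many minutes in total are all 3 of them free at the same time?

420

Jamal free: 08:00-11:45, 13:00-18:45, 19:00-22:00 (invert busy blocks within the working day).
Ines free: 08:45-12:15, 14:15-18:15, 20:00-20:45.
Hamid free: 08:45-12:15, 14:15-19:15, 21:00-22:00.
Jamal ∩ Ines: 08:45-11:45, 14:15-18:15, 20:00-20:45.
Jamal ∩ Ines ∩ Hamid: 08:45-11:45, 14:15-18:15.
Summing the common windows: 180 + 240 = 420 minutes.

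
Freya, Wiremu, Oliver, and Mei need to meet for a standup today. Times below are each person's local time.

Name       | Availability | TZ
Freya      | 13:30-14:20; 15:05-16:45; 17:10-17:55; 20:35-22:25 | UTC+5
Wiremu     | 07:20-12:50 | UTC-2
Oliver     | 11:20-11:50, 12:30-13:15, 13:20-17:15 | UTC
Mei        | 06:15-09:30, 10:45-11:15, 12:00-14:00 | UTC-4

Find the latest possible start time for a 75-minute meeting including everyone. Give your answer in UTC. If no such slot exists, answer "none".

Freya in UTC: 08:30-09:20, 10:05-11:45, 12:10-12:55, 15:35-17:25 (subtract 5h to convert from UTC+5).
Wiremu in UTC: 09:20-14:50 (add 2h to convert from UTC-2).
Oliver in UTC: 11:20-11:50, 12:30-13:15, 13:20-17:15.
Mei in UTC: 10:15-13:30, 14:45-15:15, 16:00-18:00 (add 4h to convert from UTC-4).
Freya ∩ Wiremu: 10:05-11:45, 12:10-12:55.
Freya ∩ Wiremu ∩ Oliver: 11:20-11:45, 12:30-12:55.
Freya ∩ Wiremu ∩ Oliver ∩ Mei: 11:20-11:45, 12:30-12:55.
Those are the intersection windows.
No common window is at least 75 minutes long.

none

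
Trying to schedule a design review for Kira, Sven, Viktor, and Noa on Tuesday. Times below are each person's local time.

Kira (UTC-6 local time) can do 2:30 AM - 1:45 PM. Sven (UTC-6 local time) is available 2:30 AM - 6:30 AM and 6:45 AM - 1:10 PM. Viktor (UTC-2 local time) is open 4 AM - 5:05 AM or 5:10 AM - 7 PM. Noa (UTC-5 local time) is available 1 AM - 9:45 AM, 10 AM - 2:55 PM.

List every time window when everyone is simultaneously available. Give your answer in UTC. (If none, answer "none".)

08:30-12:30, 12:45-14:45, 15:00-19:10

Kira in UTC: 08:30-19:45 (add 6h to convert from UTC-6).
Sven in UTC: 08:30-12:30, 12:45-19:10 (add 6h to convert from UTC-6).
Viktor in UTC: 06:00-07:05, 07:10-21:00 (add 2h to convert from UTC-2).
Noa in UTC: 06:00-14:45, 15:00-19:55 (add 5h to convert from UTC-5).
Kira ∩ Sven: 08:30-12:30, 12:45-19:10.
Kira ∩ Sven ∩ Viktor: 08:30-12:30, 12:45-19:10.
Kira ∩ Sven ∩ Viktor ∩ Noa: 08:30-12:30, 12:45-14:45, 15:00-19:10.
So the common availability across everyone is 08:30-12:30, 12:45-14:45, 15:00-19:10.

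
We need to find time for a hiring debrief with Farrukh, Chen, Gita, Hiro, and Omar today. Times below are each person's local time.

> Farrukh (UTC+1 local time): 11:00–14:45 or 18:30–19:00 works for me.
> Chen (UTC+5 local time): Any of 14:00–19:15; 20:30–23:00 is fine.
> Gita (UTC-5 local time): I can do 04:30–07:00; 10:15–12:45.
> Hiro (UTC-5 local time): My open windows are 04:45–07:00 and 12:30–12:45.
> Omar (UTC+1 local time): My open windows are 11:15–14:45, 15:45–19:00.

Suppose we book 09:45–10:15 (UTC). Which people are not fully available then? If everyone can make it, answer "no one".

Farrukh, Omar

Farrukh in UTC: 10:00-13:45, 17:30-18:00 (subtract 1h to convert from UTC+1).
Chen in UTC: 09:00-14:15, 15:30-18:00 (subtract 5h to convert from UTC+5).
Gita in UTC: 09:30-12:00, 15:15-17:45 (add 5h to convert from UTC-5).
Hiro in UTC: 09:45-12:00, 17:30-17:45 (add 5h to convert from UTC-5).
Omar in UTC: 10:15-13:45, 14:45-18:00 (subtract 1h to convert from UTC+1).
Farrukh: not fully free for 09:45-10:15. Chen: free for 09:45-10:15. Gita: free for 09:45-10:15. Hiro: free for 09:45-10:15. Omar: not fully free for 09:45-10:15.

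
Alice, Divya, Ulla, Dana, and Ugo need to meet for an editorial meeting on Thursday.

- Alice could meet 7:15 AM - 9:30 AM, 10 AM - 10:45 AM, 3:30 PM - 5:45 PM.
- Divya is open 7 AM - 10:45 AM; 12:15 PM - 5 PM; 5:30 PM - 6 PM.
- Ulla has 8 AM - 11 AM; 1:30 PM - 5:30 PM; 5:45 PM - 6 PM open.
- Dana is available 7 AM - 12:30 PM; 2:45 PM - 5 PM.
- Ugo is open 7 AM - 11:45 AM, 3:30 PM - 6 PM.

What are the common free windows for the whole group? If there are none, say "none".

Alice ∩ Divya: 07:15-09:30, 10:00-10:45, 15:30-17:00, 17:30-17:45.
Alice ∩ Divya ∩ Ulla: 08:00-09:30, 10:00-10:45, 15:30-17:00.
Alice ∩ Divya ∩ Ulla ∩ Dana: 08:00-09:30, 10:00-10:45, 15:30-17:00.
Alice ∩ Divya ∩ Ulla ∩ Dana ∩ Ugo: 08:00-09:30, 10:00-10:45, 15:30-17:00.
So the common availability across everyone is 08:00-09:30, 10:00-10:45, 15:30-17:00.

08:00-09:30, 10:00-10:45, 15:30-17:00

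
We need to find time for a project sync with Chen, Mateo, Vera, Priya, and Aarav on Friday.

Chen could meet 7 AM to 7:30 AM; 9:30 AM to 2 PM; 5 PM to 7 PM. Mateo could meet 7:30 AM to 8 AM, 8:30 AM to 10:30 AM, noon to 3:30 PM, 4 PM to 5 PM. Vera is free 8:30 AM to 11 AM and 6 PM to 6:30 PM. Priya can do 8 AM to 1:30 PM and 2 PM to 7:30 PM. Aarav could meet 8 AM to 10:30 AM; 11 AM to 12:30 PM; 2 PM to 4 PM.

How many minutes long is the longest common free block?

60

Chen ∩ Mateo: 09:30-10:30, 12:00-14:00.
Chen ∩ Mateo ∩ Vera: 09:30-10:30.
Chen ∩ Mateo ∩ Vera ∩ Priya: 09:30-10:30.
Chen ∩ Mateo ∩ Vera ∩ Priya ∩ Aarav: 09:30-10:30.
So the common availability across everyone is 09:30-10:30.
The longest is 09:30-10:30 at 60 minutes.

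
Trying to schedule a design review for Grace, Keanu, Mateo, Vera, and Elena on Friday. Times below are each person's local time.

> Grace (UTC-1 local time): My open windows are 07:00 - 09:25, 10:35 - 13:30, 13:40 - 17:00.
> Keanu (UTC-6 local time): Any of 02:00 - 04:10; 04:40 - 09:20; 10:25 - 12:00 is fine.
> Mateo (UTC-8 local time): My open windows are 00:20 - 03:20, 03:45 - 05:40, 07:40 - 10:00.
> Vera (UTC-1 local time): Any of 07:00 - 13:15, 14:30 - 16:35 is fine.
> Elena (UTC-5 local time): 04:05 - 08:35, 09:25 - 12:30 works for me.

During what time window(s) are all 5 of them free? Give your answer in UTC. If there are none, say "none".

09:05-10:10, 11:45-13:35, 16:25-17:30

Grace in UTC: 08:00-10:25, 11:35-14:30, 14:40-18:00 (add 1h to convert from UTC-1).
Keanu in UTC: 08:00-10:10, 10:40-15:20, 16:25-18:00 (add 6h to convert from UTC-6).
Mateo in UTC: 08:20-11:20, 11:45-13:40, 15:40-18:00 (add 8h to convert from UTC-8).
Vera in UTC: 08:00-14:15, 15:30-17:35 (add 1h to convert from UTC-1).
Elena in UTC: 09:05-13:35, 14:25-17:30 (add 5h to convert from UTC-5).
Grace ∩ Keanu: 08:00-10:10, 11:35-14:30, 14:40-15:20, 16:25-18:00.
Grace ∩ Keanu ∩ Mateo: 08:20-10:10, 11:45-13:40, 16:25-18:00.
Grace ∩ Keanu ∩ Mateo ∩ Vera: 08:20-10:10, 11:45-13:40, 16:25-17:35.
Grace ∩ Keanu ∩ Mateo ∩ Vera ∩ Elena: 09:05-10:10, 11:45-13:35, 16:25-17:30.
Those are the intersection windows.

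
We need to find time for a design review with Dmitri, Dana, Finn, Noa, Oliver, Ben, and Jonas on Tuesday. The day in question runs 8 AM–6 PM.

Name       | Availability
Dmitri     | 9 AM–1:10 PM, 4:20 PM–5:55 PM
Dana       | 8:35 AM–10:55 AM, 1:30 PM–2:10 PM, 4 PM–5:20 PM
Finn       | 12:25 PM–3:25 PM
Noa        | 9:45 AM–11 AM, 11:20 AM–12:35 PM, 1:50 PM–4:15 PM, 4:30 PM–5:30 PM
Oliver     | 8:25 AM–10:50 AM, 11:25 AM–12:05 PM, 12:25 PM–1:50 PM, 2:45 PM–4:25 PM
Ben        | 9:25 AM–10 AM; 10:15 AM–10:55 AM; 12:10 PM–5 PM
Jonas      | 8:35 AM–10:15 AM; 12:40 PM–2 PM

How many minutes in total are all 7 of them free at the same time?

Dmitri ∩ Dana: 09:00-10:55, 16:20-17:20.
Dmitri ∩ Dana ∩ Finn: ∅.
Dmitri ∩ Dana ∩ Finn ∩ Noa: ∅.
Dmitri ∩ Dana ∩ Finn ∩ Noa ∩ Oliver: ∅.
Dmitri ∩ Dana ∩ Finn ∩ Noa ∩ Oliver ∩ Ben: ∅.
Dmitri ∩ Dana ∩ Finn ∩ Noa ∩ Oliver ∩ Ben ∩ Jonas: ∅.
There is no time when everyone is free.
There is no common window, so the total is 0 minutes.

0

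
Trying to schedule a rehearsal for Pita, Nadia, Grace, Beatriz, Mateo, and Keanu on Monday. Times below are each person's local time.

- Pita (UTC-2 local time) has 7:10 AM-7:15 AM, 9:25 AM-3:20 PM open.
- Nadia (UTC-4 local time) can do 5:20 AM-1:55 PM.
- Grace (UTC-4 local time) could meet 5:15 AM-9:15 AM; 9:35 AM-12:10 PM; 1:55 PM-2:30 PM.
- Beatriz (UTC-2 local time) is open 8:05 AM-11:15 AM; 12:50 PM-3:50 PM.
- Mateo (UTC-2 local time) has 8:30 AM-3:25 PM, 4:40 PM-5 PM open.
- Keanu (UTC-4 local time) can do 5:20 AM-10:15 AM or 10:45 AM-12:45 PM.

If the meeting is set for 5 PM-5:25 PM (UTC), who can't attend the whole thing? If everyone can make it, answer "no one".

Grace, Keanu, Pita

Pita in UTC: 09:10-09:15, 11:25-17:20 (add 2h to convert from UTC-2).
Nadia in UTC: 09:20-17:55 (add 4h to convert from UTC-4).
Grace in UTC: 09:15-13:15, 13:35-16:10, 17:55-18:30 (add 4h to convert from UTC-4).
Beatriz in UTC: 10:05-13:15, 14:50-17:50 (add 2h to convert from UTC-2).
Mateo in UTC: 10:30-17:25, 18:40-19:00 (add 2h to convert from UTC-2).
Keanu in UTC: 09:20-14:15, 14:45-16:45 (add 4h to convert from UTC-4).
Pita: not fully free for 17:00-17:25. Nadia: free for 17:00-17:25. Grace: not fully free for 17:00-17:25. Beatriz: free for 17:00-17:25. Mateo: free for 17:00-17:25. Keanu: not fully free for 17:00-17:25.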